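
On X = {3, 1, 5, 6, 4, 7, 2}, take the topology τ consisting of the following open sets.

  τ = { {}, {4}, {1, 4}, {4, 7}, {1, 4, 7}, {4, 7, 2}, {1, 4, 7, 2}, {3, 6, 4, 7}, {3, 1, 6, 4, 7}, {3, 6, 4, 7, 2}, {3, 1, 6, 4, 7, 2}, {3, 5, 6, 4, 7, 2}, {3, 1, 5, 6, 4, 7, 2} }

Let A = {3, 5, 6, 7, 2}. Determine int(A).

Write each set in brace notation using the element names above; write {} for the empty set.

{}

interior: largest open inside A is {} (from {})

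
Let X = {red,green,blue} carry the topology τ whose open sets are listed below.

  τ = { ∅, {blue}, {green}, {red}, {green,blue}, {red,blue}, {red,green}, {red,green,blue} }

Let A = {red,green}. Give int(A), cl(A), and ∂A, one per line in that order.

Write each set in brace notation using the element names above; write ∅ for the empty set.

int(A) = {red,green}
cl(A)  = {red,green}
∂A     = ∅

opens ⊆ A: ∅, {red}, {green}, {red,green}; union → int = {red,green}
complement {blue}; its interior {blue}; cl(A) = X∖{blue} = {red,green}
boundary = {red,green} ∖ {red,green} = ∅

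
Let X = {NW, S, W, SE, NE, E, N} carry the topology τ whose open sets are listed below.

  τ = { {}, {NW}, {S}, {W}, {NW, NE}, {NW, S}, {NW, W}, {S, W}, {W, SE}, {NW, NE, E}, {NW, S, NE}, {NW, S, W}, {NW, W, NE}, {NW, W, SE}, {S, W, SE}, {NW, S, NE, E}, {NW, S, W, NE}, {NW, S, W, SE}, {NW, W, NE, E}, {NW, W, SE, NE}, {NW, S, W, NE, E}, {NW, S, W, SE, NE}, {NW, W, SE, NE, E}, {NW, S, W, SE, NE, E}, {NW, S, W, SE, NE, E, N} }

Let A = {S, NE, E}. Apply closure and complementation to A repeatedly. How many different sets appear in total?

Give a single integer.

8

cl via duality: int({NW, W, SE, N}) = {NW, W, SE}, so X∖{NW, W, SE} = {S, NE, E, N}
Write k for closure, c for complement:
  1. A     = {S, NE, E}
  2. kA    = {S, NE, E, N}
  3. cA    = {NW, W, SE, N}
  4. ckA   = {NW, W, SE}
  5. kcA   = {NW, W, SE, NE, E, N}
  6. ckcA  = {S}
  7. kckcA = {S, N}
  8. ckckcA = {NW, W, SE, NE, E}
applying k or c yields no new set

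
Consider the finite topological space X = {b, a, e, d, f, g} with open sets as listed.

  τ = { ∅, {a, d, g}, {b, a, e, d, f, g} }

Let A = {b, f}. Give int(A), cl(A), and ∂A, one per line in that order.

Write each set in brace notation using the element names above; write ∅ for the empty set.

int(A) = ∅
cl(A)  = {b, e, f}
∂A     = {b, e, f}

U open, U⊆A: ∅. int(A) = ⋃ = ∅
X∖A={a, e, d, g}, int(X∖A)={a, d, g}, hence cl(A)={b, e, f}
∂A: remove int from cl → {b, e, f}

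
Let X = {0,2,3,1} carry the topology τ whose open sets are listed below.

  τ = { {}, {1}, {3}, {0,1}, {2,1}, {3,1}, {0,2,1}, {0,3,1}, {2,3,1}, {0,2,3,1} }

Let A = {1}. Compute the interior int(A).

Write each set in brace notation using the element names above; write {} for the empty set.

{1}

U open, U⊆A: {}, {1}. int(A) = ⋃ = {1}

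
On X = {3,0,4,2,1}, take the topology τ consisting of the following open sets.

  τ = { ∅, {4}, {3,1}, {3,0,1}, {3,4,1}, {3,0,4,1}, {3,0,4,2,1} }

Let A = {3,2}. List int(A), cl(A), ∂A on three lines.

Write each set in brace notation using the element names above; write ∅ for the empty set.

int(A) = ∅
cl(A)  = {3,0,2,1}
∂A     = {3,0,2,1}

open subsets of A: ∅; so int(A) = ∅
closure: X∖int(X∖A) = X∖{4} = {3,0,2,1}
∂A = {3,0,2,1} minus ∅ = {3,0,2,1}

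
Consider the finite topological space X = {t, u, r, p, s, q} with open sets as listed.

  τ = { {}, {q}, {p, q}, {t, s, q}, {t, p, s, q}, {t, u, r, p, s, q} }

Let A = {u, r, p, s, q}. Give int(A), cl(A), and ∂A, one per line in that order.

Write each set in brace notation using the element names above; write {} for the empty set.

open subsets of A: {}, {q}, {p, q}; so int(A) = {p, q}
closure: X∖int(X∖A) = X∖{} = {t, u, r, p, s, q}
∂A = {t, u, r, p, s, q} minus {p, q} = {t, u, r, s}

int(A) = {p, q}
cl(A)  = {t, u, r, p, s, q}
∂A     = {t, u, r, s}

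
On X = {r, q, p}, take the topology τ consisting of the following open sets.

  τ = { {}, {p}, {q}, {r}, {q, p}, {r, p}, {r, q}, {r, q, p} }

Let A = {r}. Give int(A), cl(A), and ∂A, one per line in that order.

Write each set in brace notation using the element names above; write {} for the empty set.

int(A) = {r}
cl(A)  = {r}
∂A     = {}

opens ⊆ A: {}, {r}; union → int = {r}
complement {q, p}; its interior {q, p}; cl(A) = X∖{q, p} = {r}
boundary = {r} ∖ {r} = {}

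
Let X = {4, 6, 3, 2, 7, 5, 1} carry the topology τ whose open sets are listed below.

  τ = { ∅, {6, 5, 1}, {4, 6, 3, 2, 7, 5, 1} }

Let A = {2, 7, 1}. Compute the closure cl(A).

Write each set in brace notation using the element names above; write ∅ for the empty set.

complement {4, 6, 3, 5}; its interior ∅; cl(A) = X∖∅ = {4, 6, 3, 2, 7, 5, 1}

{4, 6, 3, 2, 7, 5, 1}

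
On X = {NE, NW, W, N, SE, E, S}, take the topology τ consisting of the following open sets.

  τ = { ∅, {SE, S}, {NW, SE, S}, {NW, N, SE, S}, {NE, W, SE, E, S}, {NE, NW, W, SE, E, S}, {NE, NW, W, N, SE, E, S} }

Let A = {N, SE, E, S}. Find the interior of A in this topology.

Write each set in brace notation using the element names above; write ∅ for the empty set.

{SE, S}

opens ⊆ A: ∅, {SE, S}; union → int = {SE, S}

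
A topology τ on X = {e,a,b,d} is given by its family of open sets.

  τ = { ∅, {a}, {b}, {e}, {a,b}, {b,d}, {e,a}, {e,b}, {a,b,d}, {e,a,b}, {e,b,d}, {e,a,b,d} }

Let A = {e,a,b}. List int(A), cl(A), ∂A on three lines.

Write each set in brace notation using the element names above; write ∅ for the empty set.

open subsets of A: ∅, {e}, {b}, {a}, {a,b}, {e,a}, {e,b}, {e,a,b}; so int(A) = {e,a,b}
closure: X∖int(X∖A) = X∖∅ = {e,a,b,d}
∂A = {e,a,b,d} minus {e,a,b} = {d}

int(A) = {e,a,b}
cl(A)  = {e,a,b,d}
∂A     = {d}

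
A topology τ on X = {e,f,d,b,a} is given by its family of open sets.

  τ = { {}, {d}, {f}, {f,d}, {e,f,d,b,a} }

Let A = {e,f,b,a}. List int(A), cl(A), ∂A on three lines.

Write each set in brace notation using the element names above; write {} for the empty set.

int(A) = {f}
cl(A)  = {e,f,b,a}
∂A     = {e,b,a}

open subsets of A: {}, {f}; so int(A) = {f}
closure: X∖int(X∖A) = X∖{d} = {e,f,b,a}
∂A = {e,f,b,a} minus {f} = {e,b,a}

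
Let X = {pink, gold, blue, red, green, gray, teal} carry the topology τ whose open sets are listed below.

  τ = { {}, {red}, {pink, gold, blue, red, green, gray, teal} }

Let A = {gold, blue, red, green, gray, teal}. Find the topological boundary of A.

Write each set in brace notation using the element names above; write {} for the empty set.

U open, U⊆A: {}, {red}. int(A) = ⋃ = {red}
X∖A={pink}, int(X∖A)={}, hence cl(A)={pink, gold, blue, red, green, gray, teal}
∂A: remove int from cl → {pink, gold, blue, green, gray, teal}

{pink, gold, blue, green, gray, teal}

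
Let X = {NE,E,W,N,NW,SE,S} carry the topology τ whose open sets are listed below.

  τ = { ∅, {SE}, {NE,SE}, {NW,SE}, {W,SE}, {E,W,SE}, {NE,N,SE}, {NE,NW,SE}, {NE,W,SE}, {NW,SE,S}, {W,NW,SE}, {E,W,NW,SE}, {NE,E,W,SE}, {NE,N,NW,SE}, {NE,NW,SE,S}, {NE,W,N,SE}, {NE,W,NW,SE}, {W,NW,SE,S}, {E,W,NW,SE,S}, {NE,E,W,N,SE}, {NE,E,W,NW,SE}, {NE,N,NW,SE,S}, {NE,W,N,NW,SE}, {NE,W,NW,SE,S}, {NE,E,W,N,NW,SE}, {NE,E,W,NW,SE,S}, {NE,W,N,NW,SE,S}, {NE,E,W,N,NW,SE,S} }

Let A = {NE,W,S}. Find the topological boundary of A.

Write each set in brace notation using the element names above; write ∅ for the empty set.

open subsets of A: ∅; so int(A) = ∅
closure: X∖int(X∖A) = X∖{NW,SE} = {NE,E,W,N,S}
∂A = {NE,E,W,N,S} minus ∅ = {NE,E,W,N,S}

{NE,E,W,N,S}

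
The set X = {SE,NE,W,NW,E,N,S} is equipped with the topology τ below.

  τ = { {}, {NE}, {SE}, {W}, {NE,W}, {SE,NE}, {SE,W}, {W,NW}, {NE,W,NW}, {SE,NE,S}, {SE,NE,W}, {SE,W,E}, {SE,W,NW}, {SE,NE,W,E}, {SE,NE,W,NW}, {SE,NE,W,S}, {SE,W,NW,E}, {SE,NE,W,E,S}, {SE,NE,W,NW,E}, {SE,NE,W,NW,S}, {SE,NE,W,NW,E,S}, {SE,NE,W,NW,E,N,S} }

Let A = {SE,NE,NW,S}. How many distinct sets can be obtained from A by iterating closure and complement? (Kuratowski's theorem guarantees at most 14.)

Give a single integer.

8

cl via duality: int({W,E,N}) = {W}, so X∖{W} = {SE,NE,NW,E,N,S}
Write k for closure, c for complement:
  1. A     = {SE,NE,NW,S}
  2. kA    = {SE,NE,NW,E,N,S}
  3. cA    = {W,E,N}
  4. ckA   = {W}
  5. kcA   = {W,NW,E,N}
  6. ckcA  = {SE,NE,S}
  7. kckcA = {SE,NE,E,N,S}
  8. ckckcA = {W,NW}
applying k or c yields no new set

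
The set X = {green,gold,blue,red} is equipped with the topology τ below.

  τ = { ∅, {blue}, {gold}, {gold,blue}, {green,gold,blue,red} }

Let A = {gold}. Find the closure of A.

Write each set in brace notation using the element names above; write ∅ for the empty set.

closure: X∖int(X∖A) = X∖{blue} = {green,gold,red}

{green,gold,red}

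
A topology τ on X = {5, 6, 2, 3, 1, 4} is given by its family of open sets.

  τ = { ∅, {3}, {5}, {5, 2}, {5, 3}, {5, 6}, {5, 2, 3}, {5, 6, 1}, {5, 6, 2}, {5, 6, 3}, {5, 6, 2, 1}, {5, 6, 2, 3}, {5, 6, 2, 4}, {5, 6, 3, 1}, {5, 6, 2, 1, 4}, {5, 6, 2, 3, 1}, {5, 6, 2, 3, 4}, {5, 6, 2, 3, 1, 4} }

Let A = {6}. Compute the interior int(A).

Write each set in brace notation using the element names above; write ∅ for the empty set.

∅

opens ⊆ A: ∅; union → int = ∅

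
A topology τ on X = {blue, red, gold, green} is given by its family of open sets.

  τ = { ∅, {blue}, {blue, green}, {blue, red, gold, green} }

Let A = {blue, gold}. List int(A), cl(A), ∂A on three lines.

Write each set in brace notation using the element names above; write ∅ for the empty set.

open subsets of A: ∅, {blue}; so int(A) = {blue}
closure: X∖int(X∖A) = X∖∅ = {blue, red, gold, green}
∂A = {blue, red, gold, green} minus {blue} = {red, gold, green}

int(A) = {blue}
cl(A)  = {blue, red, gold, green}
∂A     = {red, gold, green}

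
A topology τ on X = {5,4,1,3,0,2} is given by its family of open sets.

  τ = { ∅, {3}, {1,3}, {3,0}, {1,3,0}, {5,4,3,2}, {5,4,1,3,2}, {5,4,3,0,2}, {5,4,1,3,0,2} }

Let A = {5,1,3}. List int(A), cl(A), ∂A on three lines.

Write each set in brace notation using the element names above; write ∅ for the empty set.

int(A) = {1,3}
cl(A)  = {5,4,1,3,0,2}
∂A     = {5,4,0,2}

U open, U⊆A: ∅, {3}, {1,3}. int(A) = ⋃ = {1,3}
X∖A={4,0,2}, int(X∖A)=∅, hence cl(A)={5,4,1,3,0,2}
∂A: remove int from cl → {5,4,0,2}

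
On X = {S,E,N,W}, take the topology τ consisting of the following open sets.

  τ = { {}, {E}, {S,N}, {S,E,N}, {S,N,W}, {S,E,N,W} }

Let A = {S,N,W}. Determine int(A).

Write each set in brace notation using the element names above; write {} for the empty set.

{S,N,W}

open subsets of A: {}, {S,N}, {S,N,W}; so int(A) = {S,N,W}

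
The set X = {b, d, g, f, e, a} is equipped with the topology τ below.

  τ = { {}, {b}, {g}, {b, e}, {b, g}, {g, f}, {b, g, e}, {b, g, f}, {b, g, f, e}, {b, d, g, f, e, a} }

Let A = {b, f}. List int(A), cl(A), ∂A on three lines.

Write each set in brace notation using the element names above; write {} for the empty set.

int(A) = {b}
cl(A)  = {b, d, f, e, a}
∂A     = {d, f, e, a}

open subsets of A: {}, {b}; so int(A) = {b}
closure: X∖int(X∖A) = X∖{g} = {b, d, f, e, a}
∂A = {b, d, f, e, a} minus {b} = {d, f, e, a}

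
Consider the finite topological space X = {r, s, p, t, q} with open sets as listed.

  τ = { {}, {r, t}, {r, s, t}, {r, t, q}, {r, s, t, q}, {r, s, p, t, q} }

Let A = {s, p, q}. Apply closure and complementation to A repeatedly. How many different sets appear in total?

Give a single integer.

4

cl via duality: int({r, t}) = {r, t}, so X∖{r, t} = {s, p, q}
Write k for closure, c for complement:
  1. A     = {s, p, q}
  2. cA    = {r, t}
  3. kcA   = {r, s, p, t, q}
  4. ckcA  = {}
applying k or c yields no new set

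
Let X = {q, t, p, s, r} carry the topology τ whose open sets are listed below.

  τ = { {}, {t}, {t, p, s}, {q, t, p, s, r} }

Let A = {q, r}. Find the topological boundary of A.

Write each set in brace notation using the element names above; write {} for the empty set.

opens ⊆ A: {}; union → int = {}
complement {t, p, s}; its interior {t, p, s}; cl(A) = X∖{t, p, s} = {q, r}
boundary = {q, r} ∖ {} = {q, r}

{q, r}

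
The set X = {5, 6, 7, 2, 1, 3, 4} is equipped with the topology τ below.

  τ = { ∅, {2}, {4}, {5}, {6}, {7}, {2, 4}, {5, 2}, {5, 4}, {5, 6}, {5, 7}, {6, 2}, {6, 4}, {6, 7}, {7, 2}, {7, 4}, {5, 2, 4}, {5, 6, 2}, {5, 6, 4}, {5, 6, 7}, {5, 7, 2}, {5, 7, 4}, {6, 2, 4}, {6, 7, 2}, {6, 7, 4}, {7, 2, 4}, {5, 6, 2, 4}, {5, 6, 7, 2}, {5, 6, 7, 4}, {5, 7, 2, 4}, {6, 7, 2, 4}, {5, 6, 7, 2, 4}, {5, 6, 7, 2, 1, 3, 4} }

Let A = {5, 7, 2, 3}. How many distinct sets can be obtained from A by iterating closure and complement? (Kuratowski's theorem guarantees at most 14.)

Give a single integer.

6

X∖A={6, 1, 4}, int(X∖A)={6, 4}, hence cl(A)={5, 7, 2, 1, 3}
Orbit (k=closure, c=complement):
  1. A     = {5, 7, 2, 3}
  2. kA    = {5, 7, 2, 1, 3}
  3. cA    = {6, 1, 4}
  4. ckA   = {6, 4}
  5. kcA   = {6, 1, 3, 4}
  6. ckcA  = {5, 7, 2}
(closed under both — stop)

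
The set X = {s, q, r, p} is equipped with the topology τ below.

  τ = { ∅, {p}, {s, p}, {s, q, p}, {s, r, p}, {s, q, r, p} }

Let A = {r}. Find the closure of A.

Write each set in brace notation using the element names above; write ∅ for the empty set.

{r}

complement {s, q, p}; its interior {s, q, p}; cl(A) = X∖{s, q, p} = {r}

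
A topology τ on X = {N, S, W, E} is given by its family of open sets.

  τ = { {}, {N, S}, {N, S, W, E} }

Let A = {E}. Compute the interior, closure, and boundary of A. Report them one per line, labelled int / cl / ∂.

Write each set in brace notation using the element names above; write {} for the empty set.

int(A) = {}
cl(A)  = {W, E}
∂A     = {W, E}

opens ⊆ A: {}; union → int = {}
complement {N, S, W}; its interior {N, S}; cl(A) = X∖{N, S} = {W, E}
boundary = {W, E} ∖ {} = {W, E}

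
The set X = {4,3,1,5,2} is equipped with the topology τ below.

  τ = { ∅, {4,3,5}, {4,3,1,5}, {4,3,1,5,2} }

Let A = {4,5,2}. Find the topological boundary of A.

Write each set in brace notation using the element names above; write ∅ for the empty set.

opens ⊆ A: ∅; union → int = ∅
complement {3,1}; its interior ∅; cl(A) = X∖∅ = {4,3,1,5,2}
boundary = {4,3,1,5,2} ∖ ∅ = {4,3,1,5,2}

{4,3,1,5,2}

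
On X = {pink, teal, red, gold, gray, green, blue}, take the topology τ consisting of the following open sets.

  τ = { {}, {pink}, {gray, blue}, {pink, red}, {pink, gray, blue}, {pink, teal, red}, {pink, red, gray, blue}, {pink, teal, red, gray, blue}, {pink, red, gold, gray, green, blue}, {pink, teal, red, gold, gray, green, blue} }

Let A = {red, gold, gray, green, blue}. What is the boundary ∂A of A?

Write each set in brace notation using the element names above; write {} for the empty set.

interior: largest open inside A is {gray, blue} (from {}, {gray, blue})
cl via duality: int({pink, teal}) = {pink}, so X∖{pink} = {teal, red, gold, gray, green, blue}
cl∖int = {teal, red, gold, green}

{teal, red, gold, green}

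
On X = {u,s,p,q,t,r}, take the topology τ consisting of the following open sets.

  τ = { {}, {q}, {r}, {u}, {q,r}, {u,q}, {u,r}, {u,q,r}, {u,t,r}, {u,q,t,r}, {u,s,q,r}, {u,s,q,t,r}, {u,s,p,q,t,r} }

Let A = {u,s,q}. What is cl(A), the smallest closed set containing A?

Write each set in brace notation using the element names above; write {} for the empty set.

X∖A={p,t,r}, int(X∖A)={r}, hence cl(A)={u,s,p,q,t}

{u,s,p,q,t}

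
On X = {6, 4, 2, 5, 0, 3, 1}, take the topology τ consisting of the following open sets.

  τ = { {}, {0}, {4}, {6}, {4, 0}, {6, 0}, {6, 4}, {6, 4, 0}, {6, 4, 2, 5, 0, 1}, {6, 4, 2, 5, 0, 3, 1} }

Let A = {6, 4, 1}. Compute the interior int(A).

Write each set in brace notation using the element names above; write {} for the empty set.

{6, 4}

open subsets of A: {}, {4}, {6}, {6, 4}; so int(A) = {6, 4}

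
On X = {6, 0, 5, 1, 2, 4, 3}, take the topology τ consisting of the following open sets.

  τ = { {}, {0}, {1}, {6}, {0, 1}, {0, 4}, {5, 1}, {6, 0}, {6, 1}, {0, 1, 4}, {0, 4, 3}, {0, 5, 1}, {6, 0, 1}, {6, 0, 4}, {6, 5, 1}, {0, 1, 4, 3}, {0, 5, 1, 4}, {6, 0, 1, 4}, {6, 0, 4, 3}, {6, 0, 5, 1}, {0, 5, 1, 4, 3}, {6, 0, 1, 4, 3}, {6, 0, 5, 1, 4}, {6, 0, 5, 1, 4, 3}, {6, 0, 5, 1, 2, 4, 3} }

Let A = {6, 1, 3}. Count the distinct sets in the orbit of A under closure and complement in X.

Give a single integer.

closure: X∖int(X∖A) = X∖{0, 4} = {6, 5, 1, 2, 3}
Let k=closure and c=complement:
  1. A     = {6, 1, 3}
  2. kA    = {6, 5, 1, 2, 3}
  3. cA    = {0, 5, 2, 4}
  4. ckA   = {0, 4}
  5. kcA   = {0, 5, 2, 4, 3}
  6. kckA  = {0, 2, 4, 3}
  7. ckcA  = {6, 1}
  8. ckckA = {6, 5, 1}
  9. kckcA = {6, 5, 1, 2}
  10. ckckcA = {0, 4, 3}
— saturated at 10

10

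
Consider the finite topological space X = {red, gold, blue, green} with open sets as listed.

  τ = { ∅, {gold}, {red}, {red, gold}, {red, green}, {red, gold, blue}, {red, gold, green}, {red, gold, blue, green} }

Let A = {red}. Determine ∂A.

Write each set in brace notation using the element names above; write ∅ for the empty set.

{blue, green}

opens ⊆ A: ∅, {red}; union → int = {red}
complement {gold, blue, green}; its interior {gold}; cl(A) = X∖{gold} = {red, blue, green}
boundary = {red, blue, green} ∖ {red} = {blue, green}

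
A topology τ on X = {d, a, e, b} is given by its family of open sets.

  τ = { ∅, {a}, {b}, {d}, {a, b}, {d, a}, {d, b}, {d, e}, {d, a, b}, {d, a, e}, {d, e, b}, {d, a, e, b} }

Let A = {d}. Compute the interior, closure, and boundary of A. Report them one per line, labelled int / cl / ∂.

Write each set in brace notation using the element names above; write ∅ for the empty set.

int(A) = {d}
cl(A)  = {d, e}
∂A     = {e}

open subsets of A: ∅, {d}; so int(A) = {d}
closure: X∖int(X∖A) = X∖{a, b} = {d, e}
∂A = {d, e} minus {d} = {e}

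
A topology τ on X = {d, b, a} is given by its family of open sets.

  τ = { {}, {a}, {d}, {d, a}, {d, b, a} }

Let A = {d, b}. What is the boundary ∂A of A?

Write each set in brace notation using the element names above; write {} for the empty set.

{b}

U open, U⊆A: {}, {d}. int(A) = ⋃ = {d}
X∖A={a}, int(X∖A)={a}, hence cl(A)={d, b}
∂A: remove int from cl → {b}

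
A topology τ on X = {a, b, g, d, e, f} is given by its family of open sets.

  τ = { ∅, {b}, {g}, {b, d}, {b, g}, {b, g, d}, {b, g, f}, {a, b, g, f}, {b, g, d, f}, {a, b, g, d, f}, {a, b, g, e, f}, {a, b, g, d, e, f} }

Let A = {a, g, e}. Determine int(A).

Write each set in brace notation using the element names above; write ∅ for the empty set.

{g}

open subsets of A: ∅, {g}; so int(A) = {g}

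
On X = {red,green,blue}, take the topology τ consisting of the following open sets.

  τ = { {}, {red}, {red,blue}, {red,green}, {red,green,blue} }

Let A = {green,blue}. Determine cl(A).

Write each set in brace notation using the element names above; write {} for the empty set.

{green,blue}

X∖A={red}, int(X∖A)={red}, hence cl(A)={green,blue}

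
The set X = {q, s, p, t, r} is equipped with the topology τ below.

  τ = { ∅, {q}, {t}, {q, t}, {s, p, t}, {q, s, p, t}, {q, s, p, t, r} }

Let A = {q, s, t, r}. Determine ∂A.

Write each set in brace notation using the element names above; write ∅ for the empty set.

U open, U⊆A: ∅, {t}, {q}, {q, t}. int(A) = ⋃ = {q, t}
X∖A={p}, int(X∖A)=∅, hence cl(A)={q, s, p, t, r}
∂A: remove int from cl → {s, p, r}

{s, p, r}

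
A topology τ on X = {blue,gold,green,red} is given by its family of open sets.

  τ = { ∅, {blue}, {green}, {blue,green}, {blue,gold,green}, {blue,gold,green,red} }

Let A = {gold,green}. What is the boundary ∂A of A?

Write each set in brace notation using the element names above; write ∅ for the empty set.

{gold,red}

U open, U⊆A: ∅, {green}. int(A) = ⋃ = {green}
X∖A={blue,red}, int(X∖A)={blue}, hence cl(A)={gold,green,red}
∂A: remove int from cl → {gold,red}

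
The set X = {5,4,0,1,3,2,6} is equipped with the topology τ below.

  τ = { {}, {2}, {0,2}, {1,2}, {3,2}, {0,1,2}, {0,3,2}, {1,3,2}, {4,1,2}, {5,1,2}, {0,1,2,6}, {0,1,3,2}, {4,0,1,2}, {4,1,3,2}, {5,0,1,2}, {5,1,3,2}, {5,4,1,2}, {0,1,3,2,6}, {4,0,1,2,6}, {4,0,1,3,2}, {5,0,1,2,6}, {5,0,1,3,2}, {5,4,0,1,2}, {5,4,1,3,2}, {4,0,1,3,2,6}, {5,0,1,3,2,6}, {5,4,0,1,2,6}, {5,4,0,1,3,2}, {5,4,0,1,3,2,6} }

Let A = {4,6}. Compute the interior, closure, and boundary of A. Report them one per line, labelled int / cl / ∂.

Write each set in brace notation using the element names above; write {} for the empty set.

open subsets of A: {}; so int(A) = {}
closure: X∖int(X∖A) = X∖{5,0,1,3,2} = {4,6}
∂A = {4,6} minus {} = {4,6}

int(A) = {}
cl(A)  = {4,6}
∂A     = {4,6}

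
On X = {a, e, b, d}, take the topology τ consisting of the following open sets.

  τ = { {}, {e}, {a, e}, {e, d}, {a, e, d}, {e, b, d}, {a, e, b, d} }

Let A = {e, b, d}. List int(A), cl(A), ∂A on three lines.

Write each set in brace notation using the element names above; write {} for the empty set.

int(A) = {e, b, d}
cl(A)  = {a, e, b, d}
∂A     = {a}

interior: largest open inside A is {e, b, d} (from {}, {e}, {e, d}, {e, b, d})
cl via duality: int({a}) = {}, so X∖{} = {a, e, b, d}
cl∖int = {a}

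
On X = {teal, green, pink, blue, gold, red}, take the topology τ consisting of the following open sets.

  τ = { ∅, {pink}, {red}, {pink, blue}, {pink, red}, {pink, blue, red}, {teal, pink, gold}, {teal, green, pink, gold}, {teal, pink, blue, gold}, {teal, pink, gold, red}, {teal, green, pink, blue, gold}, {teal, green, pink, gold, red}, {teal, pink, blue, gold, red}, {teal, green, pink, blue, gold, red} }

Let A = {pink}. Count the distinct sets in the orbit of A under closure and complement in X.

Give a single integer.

cl via duality: int({teal, green, blue, gold, red}) = {red}, so X∖{red} = {teal, green, pink, blue, gold}
Write k for closure, c for complement:
  1. A     = {pink}
  2. kA    = {teal, green, pink, blue, gold}
  3. cA    = {teal, green, blue, gold, red}
  4. ckA   = {red}
applying k or c yields no new set

4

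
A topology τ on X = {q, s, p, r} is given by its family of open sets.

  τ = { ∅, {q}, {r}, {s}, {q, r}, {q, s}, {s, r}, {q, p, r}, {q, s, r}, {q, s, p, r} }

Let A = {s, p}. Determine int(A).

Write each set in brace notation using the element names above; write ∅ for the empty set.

open subsets of A: ∅, {s}; so int(A) = {s}

{s}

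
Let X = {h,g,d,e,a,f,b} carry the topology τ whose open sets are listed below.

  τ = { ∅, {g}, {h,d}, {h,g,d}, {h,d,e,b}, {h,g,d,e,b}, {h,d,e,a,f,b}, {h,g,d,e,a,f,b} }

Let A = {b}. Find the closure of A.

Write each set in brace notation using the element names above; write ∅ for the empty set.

{e,a,f,b}

X∖A={h,g,d,e,a,f}, int(X∖A)={h,g,d}, hence cl(A)={e,a,f,b}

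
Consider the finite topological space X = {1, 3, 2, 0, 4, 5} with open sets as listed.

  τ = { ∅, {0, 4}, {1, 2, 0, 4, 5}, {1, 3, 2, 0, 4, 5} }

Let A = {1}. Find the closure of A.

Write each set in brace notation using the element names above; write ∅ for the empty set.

{1, 3, 2, 5}

closure: X∖int(X∖A) = X∖{0, 4} = {1, 3, 2, 5}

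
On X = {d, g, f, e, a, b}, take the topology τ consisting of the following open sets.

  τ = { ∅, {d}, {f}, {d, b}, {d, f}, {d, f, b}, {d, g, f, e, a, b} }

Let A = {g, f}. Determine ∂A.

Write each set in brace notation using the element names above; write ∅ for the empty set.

{g, e, a}

interior: largest open inside A is {f} (from ∅, {f})
cl via duality: int({d, e, a, b}) = {d, b}, so X∖{d, b} = {g, f, e, a}
cl∖int = {g, e, a}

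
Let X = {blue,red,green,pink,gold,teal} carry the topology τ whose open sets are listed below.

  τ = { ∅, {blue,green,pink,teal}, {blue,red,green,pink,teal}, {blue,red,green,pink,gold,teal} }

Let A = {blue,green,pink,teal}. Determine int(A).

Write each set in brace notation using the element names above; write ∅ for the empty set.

open subsets of A: ∅, {blue,green,pink,teal}; so int(A) = {blue,green,pink,teal}

{blue,green,pink,teal}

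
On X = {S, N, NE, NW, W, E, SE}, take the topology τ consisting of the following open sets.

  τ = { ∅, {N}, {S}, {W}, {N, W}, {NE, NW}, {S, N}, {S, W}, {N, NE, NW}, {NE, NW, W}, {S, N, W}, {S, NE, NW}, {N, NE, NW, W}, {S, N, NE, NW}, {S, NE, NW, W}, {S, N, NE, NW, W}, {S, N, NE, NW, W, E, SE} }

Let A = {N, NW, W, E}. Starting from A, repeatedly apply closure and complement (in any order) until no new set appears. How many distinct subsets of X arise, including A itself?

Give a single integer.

closure: X∖int(X∖A) = X∖{S} = {N, NE, NW, W, E, SE}
Let k=closure and c=complement:
  1. A     = {N, NW, W, E}
  2. kA    = {N, NE, NW, W, E, SE}
  3. cA    = {S, NE, SE}
  4. ckA   = {S}
  5. kcA   = {S, NE, NW, E, SE}
  6. kckA  = {S, E, SE}
  7. ckcA  = {N, W}
  8. ckckA = {N, NE, NW, W}
  9. kckcA = {N, W, E, SE}
  10. ckckcA = {S, NE, NW}
— saturated at 10

10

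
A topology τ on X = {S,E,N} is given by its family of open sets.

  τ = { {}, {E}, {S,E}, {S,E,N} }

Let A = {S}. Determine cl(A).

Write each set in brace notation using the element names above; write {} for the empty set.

complement {E,N}; its interior {E}; cl(A) = X∖{E} = {S,N}

{S,N}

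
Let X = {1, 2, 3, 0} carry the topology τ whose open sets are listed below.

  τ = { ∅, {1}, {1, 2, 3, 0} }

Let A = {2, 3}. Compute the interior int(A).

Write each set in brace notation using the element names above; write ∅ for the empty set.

∅

U open, U⊆A: ∅. int(A) = ⋃ = ∅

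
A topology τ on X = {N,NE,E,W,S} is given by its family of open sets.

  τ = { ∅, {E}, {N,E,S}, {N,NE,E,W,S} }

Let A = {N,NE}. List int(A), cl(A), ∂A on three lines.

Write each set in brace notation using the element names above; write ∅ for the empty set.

interior: largest open inside A is ∅ (from ∅)
cl via duality: int({E,W,S}) = {E}, so X∖{E} = {N,NE,W,S}
cl∖int = {N,NE,W,S}

int(A) = ∅
cl(A)  = {N,NE,W,S}
∂A     = {N,NE,W,S}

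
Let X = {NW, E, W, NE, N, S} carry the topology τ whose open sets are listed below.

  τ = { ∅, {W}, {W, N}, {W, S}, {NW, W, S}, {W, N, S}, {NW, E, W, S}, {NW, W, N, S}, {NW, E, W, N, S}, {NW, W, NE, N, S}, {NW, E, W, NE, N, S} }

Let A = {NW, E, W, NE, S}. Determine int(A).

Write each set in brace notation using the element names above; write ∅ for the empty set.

{NW, E, W, S}

open subsets of A: ∅, {W}, {W, S}, {NW, W, S}, {NW, E, W, S}; so int(A) = {NW, E, W, S}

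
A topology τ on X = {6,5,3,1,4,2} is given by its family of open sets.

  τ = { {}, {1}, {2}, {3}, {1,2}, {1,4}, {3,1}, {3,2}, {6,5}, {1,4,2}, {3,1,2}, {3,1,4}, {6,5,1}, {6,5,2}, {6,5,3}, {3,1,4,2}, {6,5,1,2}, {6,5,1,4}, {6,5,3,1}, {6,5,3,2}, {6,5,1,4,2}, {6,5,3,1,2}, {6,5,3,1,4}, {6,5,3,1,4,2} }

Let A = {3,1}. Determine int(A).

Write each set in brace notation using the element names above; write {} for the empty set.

{3,1}

interior: largest open inside A is {3,1} (from {}, {1}, {3}, {3,1})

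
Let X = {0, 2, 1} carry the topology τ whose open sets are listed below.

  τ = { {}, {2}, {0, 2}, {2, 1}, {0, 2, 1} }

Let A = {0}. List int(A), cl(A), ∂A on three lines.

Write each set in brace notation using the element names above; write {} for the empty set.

opens ⊆ A: {}; union → int = {}
complement {2, 1}; its interior {2, 1}; cl(A) = X∖{2, 1} = {0}
boundary = {0} ∖ {} = {0}

int(A) = {}
cl(A)  = {0}
∂A     = {0}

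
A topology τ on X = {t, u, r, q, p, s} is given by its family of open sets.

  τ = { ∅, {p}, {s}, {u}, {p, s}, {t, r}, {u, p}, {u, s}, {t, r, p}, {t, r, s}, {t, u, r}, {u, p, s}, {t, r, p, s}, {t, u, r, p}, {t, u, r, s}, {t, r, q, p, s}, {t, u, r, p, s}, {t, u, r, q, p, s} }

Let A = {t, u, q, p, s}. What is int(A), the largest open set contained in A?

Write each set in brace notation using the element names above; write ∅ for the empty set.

{u, p, s}

open subsets of A: ∅, {p}, {u}, {s}, {p, s}, {u, s}, {u, p}, {u, p, s}; so int(A) = {u, p, s}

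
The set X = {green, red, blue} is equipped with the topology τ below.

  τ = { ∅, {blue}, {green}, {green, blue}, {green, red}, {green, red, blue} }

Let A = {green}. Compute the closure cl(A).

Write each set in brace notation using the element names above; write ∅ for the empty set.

{green, red}

cl via duality: int({red, blue}) = {blue}, so X∖{blue} = {green, red}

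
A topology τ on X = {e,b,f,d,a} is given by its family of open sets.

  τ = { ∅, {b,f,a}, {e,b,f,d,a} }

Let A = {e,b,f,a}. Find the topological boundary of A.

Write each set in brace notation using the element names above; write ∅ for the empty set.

{e,d}

interior: largest open inside A is {b,f,a} (from ∅, {b,f,a})
cl via duality: int({d}) = ∅, so X∖∅ = {e,b,f,d,a}
cl∖int = {e,d}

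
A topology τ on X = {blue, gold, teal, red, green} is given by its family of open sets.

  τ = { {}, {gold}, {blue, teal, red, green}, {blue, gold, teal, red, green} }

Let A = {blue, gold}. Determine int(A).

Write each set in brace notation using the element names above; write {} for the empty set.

interior: largest open inside A is {gold} (from {}, {gold})

{gold}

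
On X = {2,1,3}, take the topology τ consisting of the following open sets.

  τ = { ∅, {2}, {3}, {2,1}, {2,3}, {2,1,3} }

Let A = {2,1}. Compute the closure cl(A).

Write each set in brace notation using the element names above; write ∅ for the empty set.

complement {3}; its interior {3}; cl(A) = X∖{3} = {2,1}

{2,1}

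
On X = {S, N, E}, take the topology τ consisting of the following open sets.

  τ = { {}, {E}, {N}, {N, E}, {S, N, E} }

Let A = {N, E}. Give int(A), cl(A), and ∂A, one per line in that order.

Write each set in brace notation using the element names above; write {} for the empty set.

opens ⊆ A: {}, {E}, {N}, {N, E}; union → int = {N, E}
complement {S}; its interior {}; cl(A) = X∖{} = {S, N, E}
boundary = {S, N, E} ∖ {N, E} = {S}

int(A) = {N, E}
cl(A)  = {S, N, E}
∂A     = {S}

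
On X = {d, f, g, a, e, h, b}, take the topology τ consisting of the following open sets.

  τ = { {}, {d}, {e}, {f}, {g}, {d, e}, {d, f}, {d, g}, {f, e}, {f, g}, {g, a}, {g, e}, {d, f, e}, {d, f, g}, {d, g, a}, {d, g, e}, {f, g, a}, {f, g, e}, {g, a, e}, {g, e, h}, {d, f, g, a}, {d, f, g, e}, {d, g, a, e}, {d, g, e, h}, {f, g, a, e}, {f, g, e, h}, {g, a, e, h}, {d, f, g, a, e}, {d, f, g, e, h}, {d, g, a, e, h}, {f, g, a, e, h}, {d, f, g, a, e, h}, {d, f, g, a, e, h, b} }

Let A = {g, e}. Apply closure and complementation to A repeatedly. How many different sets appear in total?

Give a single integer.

cl via duality: int({d, f, a, h, b}) = {d, f}, so X∖{d, f} = {g, a, e, h, b}
Write k for closure, c for complement:
  1. A     = {g, e}
  2. kA    = {g, a, e, h, b}
  3. cA    = {d, f, a, h, b}
  4. ckA   = {d, f}
  5. kckA  = {d, f, b}
  6. ckckA = {g, a, e, h}
applying k or c yields no new set

6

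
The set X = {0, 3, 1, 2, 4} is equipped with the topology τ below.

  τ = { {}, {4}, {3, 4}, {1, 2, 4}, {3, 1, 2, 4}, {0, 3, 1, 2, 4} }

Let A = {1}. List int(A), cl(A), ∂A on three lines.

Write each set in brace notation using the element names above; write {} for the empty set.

U open, U⊆A: {}. int(A) = ⋃ = {}
X∖A={0, 3, 2, 4}, int(X∖A)={3, 4}, hence cl(A)={0, 1, 2}
∂A: remove int from cl → {0, 1, 2}

int(A) = {}
cl(A)  = {0, 1, 2}
∂A     = {0, 1, 2}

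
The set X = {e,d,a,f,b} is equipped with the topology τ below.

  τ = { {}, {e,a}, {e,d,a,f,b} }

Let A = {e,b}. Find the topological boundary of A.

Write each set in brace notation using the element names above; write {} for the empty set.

{e,d,a,f,b}

interior: largest open inside A is {} (from {})
cl via duality: int({d,a,f}) = {}, so X∖{} = {e,d,a,f,b}
cl∖int = {e,d,a,f,b}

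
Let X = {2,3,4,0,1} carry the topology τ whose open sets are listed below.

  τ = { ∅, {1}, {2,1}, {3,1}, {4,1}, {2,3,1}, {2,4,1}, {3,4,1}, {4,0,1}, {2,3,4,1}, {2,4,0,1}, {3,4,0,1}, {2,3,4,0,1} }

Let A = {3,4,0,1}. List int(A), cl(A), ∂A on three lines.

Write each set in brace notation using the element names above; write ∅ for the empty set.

int(A) = {3,4,0,1}
cl(A)  = {2,3,4,0,1}
∂A     = {2}

interior: largest open inside A is {3,4,0,1} (from ∅, {1}, {3,1}, {4,1}, {3,4,1}, {4,0,1}, {3,4,0,1})
cl via duality: int({2}) = ∅, so X∖∅ = {2,3,4,0,1}
cl∖int = {2}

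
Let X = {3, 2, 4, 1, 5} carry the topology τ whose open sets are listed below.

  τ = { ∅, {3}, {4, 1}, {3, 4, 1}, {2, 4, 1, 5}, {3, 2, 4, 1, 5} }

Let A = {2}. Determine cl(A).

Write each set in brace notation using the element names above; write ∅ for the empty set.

closure: X∖int(X∖A) = X∖{3, 4, 1} = {2, 5}

{2, 5}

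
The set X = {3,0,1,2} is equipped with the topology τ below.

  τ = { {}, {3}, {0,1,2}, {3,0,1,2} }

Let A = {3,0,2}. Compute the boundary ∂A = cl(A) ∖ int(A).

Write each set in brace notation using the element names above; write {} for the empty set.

U open, U⊆A: {}, {3}. int(A) = ⋃ = {3}
X∖A={1}, int(X∖A)={}, hence cl(A)={3,0,1,2}
∂A: remove int from cl → {0,1,2}

{0,1,2}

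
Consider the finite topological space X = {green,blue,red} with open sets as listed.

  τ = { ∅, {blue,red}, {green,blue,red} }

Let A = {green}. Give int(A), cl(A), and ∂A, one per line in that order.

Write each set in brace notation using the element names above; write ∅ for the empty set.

opens ⊆ A: ∅; union → int = ∅
complement {blue,red}; its interior {blue,red}; cl(A) = X∖{blue,red} = {green}
boundary = {green} ∖ ∅ = {green}

int(A) = ∅
cl(A)  = {green}
∂A     = {green}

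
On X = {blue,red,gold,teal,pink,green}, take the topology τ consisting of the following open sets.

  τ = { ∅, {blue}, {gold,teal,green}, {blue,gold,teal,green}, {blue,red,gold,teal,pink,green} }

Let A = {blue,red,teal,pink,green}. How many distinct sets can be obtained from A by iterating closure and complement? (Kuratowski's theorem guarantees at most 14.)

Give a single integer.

8

X∖A={gold}, int(X∖A)=∅, hence cl(A)={blue,red,gold,teal,pink,green}
Orbit (k=closure, c=complement):
  1. A     = {blue,red,teal,pink,green}
  2. kA    = {blue,red,gold,teal,pink,green}
  3. cA    = {gold}
  4. ckA   = ∅
  5. kcA   = {red,gold,teal,pink,green}
  6. ckcA  = {blue}
  7. kckcA = {blue,red,pink}
  8. ckckcA = {gold,teal,green}
(closed under both — stop)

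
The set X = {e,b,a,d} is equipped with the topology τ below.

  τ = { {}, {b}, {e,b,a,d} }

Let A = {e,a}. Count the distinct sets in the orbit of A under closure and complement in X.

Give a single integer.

X∖A={b,d}, int(X∖A)={b}, hence cl(A)={e,a,d}
Orbit (k=closure, c=complement):
  1. A     = {e,a}
  2. kA    = {e,a,d}
  3. cA    = {b,d}
  4. ckA   = {b}
  5. kcA   = {e,b,a,d}
  6. ckcA  = {}
(closed under both — stop)

6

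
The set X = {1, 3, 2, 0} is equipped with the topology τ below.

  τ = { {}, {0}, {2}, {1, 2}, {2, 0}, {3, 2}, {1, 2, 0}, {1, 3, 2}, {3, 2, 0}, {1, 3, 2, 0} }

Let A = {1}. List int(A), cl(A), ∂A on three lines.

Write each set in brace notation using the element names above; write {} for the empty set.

U open, U⊆A: {}. int(A) = ⋃ = {}
X∖A={3, 2, 0}, int(X∖A)={3, 2, 0}, hence cl(A)={1}
∂A: remove int from cl → {1}

int(A) = {}
cl(A)  = {1}
∂A     = {1}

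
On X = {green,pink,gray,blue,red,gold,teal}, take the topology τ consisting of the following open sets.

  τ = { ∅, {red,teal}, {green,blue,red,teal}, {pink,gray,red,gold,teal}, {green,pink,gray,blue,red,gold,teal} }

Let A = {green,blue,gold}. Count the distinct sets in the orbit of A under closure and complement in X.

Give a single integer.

X∖A={pink,gray,red,teal}, int(X∖A)={red,teal}, hence cl(A)={green,pink,gray,blue,gold}
Orbit (k=closure, c=complement):
  1. A     = {green,blue,gold}
  2. kA    = {green,pink,gray,blue,gold}
  3. cA    = {pink,gray,red,teal}
  4. ckA   = {red,teal}
  5. kcA   = {green,pink,gray,blue,red,gold,teal}
  6. ckcA  = ∅
(closed under both — stop)

6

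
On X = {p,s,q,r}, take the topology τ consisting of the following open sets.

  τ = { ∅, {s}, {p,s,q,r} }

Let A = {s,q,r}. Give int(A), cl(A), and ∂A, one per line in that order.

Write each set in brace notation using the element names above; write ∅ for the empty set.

int(A) = {s}
cl(A)  = {p,s,q,r}
∂A     = {p,q,r}

opens ⊆ A: ∅, {s}; union → int = {s}
complement {p}; its interior ∅; cl(A) = X∖∅ = {p,s,q,r}
boundary = {p,s,q,r} ∖ {s} = {p,q,r}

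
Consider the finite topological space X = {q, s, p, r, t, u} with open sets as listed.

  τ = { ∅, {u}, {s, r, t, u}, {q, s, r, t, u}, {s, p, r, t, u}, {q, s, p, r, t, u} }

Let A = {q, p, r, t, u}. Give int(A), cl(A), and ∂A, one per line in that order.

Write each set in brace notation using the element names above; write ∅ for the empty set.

opens ⊆ A: ∅, {u}; union → int = {u}
complement {s}; its interior ∅; cl(A) = X∖∅ = {q, s, p, r, t, u}
boundary = {q, s, p, r, t, u} ∖ {u} = {q, s, p, r, t}

int(A) = {u}
cl(A)  = {q, s, p, r, t, u}
∂A     = {q, s, p, r, t}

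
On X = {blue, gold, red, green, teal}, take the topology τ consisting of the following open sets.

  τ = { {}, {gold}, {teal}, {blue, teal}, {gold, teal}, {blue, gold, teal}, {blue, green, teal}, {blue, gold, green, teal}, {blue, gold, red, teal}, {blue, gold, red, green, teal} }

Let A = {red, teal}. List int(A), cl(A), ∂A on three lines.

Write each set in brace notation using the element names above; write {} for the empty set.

int(A) = {teal}
cl(A)  = {blue, red, green, teal}
∂A     = {blue, red, green}

interior: largest open inside A is {teal} (from {}, {teal})
cl via duality: int({blue, gold, green}) = {gold}, so X∖{gold} = {blue, red, green, teal}
cl∖int = {blue, red, green}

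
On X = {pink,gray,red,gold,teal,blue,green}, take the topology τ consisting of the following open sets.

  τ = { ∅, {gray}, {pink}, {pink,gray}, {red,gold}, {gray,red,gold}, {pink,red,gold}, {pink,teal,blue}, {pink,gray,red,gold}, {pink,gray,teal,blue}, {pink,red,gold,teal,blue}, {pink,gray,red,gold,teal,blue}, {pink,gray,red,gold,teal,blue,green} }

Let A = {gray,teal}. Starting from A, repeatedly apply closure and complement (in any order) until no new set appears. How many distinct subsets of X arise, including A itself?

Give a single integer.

8

closure: X∖int(X∖A) = X∖{pink,red,gold} = {gray,teal,blue,green}
Let k=closure and c=complement:
  1. A     = {gray,teal}
  2. kA    = {gray,teal,blue,green}
  3. cA    = {pink,red,gold,blue,green}
  4. ckA   = {pink,red,gold}
  5. kcA   = {pink,red,gold,teal,blue,green}
  6. ckcA  = {gray}
  7. kckcA = {gray,green}
  8. ckckcA = {pink,red,gold,teal,blue}
— saturated at 8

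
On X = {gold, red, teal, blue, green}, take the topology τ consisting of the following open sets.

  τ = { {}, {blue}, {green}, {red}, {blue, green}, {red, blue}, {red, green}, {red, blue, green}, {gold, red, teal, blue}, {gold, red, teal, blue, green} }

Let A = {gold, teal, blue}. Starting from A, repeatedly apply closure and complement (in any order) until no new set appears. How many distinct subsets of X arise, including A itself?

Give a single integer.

4

complement {red, green}; its interior {red, green}; cl(A) = X∖{red, green} = {gold, teal, blue}
With k = closure, c = complement:
  1. A     = {gold, teal, blue}
  2. cA    = {red, green}
  3. kcA   = {gold, red, teal, green}
  4. ckcA  = {blue}
k, c of each give nothing new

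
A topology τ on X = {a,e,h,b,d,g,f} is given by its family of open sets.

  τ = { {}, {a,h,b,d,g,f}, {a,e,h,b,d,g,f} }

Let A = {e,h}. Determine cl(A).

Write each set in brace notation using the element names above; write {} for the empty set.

{a,e,h,b,d,g,f}

X∖A={a,b,d,g,f}, int(X∖A)={}, hence cl(A)={a,e,h,b,d,g,f}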